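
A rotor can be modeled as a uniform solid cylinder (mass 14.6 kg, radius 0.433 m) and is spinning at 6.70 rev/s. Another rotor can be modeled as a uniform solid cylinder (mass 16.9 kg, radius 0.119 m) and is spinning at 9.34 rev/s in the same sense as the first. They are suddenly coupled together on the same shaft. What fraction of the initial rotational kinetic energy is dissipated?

The coupling torques are internal; angular momentum about the shared axis is conserved.
Moments of inertia: I_A = ½(14.6)(0.433)² = 1.369 kg·m²; I_B = ½(16.9)(0.119)² = 0.1197 kg·m².
Taking A's sense as positive: L = (1.369)(6.70) + (0.1197)(9.34) = 10.29 kg·m²·rev/s.
Combined I = 1.369 + 0.1197 = 1.488 kg·m².
ω_f = L / I = 10.29 / 1.488 = 6.912 rev/s.
KE_i = ½ΣIω² = 1419 J; KE_f = ½(1.488)(43.43)² = 1404 J.
Fraction dissipated = (KE_i − KE_f)/KE_i = 0.01067.

fraction ≈ 0.0107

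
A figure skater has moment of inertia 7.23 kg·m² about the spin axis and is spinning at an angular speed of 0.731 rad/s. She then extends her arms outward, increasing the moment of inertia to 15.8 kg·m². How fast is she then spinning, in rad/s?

ω₂ ≈ 0.335 rad/s

No external torque acts about the spin axis, so angular momentum is conserved.
ω₂ = I₁ω₁ / I₂ = (7.230)(0.731 rad/s) / (15.80) = 0.3345 rad/s.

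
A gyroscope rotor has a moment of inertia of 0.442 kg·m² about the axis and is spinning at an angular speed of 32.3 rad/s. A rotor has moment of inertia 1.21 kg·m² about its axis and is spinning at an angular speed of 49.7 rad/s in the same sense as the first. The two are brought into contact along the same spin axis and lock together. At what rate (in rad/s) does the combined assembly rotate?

No external torque acts about the common axis, so total angular momentum is conserved.
Taking A's sense as positive: L = (0.4420)(32.3) + (1.210)(49.7) = 74.41 kg·m²·rad/s.
Combined I = 0.4420 + 1.210 = 1.652 kg·m².
ω_f = L / I = 74.41 / 1.652 = 45.04 rad/s.

|ω_f| ≈ 45.0 rad/s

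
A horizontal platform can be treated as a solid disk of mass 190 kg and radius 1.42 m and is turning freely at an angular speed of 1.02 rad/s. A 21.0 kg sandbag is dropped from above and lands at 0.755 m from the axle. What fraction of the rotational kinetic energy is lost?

No external torque acts about the axle; L_before = L_after.
I_p = ½(190)(1.42)² = 191.6 kg·m².
Added inertia Σmr² = (21.0)(0.755)² = 11.97 kg·m²; I_f = 191.6 + 11.97 = 203.5 kg·m².
ω_f = I_p ω_i / I_f = (191.6)(1.02) / 203.5 = 0.9600 rad/s.
KE_i = ½(191.6)(1.020 rad/s)² = 99.65 J; KE_f = ½(203.5)(0.9600)² = 93.79 J.
Fraction lost = 0.05881.

fraction ≈ 0.0588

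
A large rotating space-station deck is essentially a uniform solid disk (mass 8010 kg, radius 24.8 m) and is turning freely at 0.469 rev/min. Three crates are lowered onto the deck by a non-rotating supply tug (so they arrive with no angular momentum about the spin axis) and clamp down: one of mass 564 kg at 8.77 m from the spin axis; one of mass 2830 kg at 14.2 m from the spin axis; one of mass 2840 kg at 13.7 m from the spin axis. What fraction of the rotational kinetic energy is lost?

fraction ≈ 0.318

The added mass arrives with no angular momentum about the spin axis, and any external torque about the spin axis is negligible, so the system's angular momentum is conserved.
I_p = ½(8010)(24.8)² = 2.463e+06 kg·m².
Added inertia Σmr² = (564)(8.77)² + (2830)(14.2)² + (2840)(13.7)² = 1.147e+06 kg·m²; I_f = 2.463e+06 + 1.147e+06 = 3.610e+06 kg·m².
ω_f = I_p ω_i / I_f = (2.463e+06)(0.469) / 3.610e+06 = 0.3200 rpm.
KE_i = ½(2.463e+06)(0.04911 rad/s)² = 2971 J; KE_f = ½(3.610e+06)(0.03351)² = 2027 J.
Fraction lost = 0.3177.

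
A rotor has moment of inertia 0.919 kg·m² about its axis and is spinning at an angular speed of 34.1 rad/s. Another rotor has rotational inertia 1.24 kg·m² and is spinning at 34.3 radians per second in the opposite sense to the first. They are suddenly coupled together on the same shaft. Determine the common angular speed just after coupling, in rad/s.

|ω_f| ≈ 5.18 rad/s

No external torque acts about the common axis, so total angular momentum is conserved.
Taking A's sense as positive: L = (0.9190)(34.1) − (1.240)(34.3) = -11.19 kg·m²·rad/s.
Combined I = 0.9190 + 1.240 = 2.159 kg·m².
ω_f = L / I = -11.19 / 2.159 = -5.185 rad/s.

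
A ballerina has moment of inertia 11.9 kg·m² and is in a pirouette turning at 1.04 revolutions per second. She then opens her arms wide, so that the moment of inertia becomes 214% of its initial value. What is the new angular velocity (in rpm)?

ω₂ ≈ 29.2 rpm

No external torque acts about the spin axis, so angular momentum is conserved.
I₂ = 2.14 × 11.9 = 25.47 kg·m².
ω₂ = I₁ω₁ / I₂ = (11.90)(1.04 rev/s) / (25.47) = 0.4860 rev/s = 29.16 rpm.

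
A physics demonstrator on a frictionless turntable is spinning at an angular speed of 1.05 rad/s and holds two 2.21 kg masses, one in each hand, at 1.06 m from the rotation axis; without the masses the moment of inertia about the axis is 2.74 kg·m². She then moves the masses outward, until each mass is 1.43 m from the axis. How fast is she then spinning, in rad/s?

With no external torque about the axis, L is conserved: I₁ω₁ = I₂ω₂.
I₁ = 2.74 + 2(2.21)(1.06)² = 7.706 kg·m²; I₂ = 2.74 + 2(2.21)(1.43)² = 11.78 kg·m².
ω₂ = I₁ω₁ / I₂ = (7.706)(1.05 rad/s) / (11.78) = 0.6870 rad/s.

ω₂ ≈ 0.687 rad/s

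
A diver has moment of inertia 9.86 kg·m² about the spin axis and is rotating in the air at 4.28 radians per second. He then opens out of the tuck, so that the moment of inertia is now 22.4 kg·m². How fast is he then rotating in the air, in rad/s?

ω₂ ≈ 1.88 rad/s

Angular momentum about the spin axis is conserved since the torque about it is zero.
ω₂ = I₁ω₁ / I₂ = (9.860)(4.28 rad/s) / (22.40) = 1.884 rad/s.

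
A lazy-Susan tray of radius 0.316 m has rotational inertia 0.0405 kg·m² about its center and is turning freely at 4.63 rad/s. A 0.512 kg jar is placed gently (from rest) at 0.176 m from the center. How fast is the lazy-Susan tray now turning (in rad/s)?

ω_f ≈ 3.33 rad/s

The added mass arrives with no angular momentum about the center, and any external torque about the center is negligible, so the system's angular momentum is conserved.
Added inertia Σmr² = (0.512)(0.176)² = 0.01586 kg·m²; I_f = 0.04050 + 0.01586 = 0.05636 kg·m².
ω_f = I_p ω_i / I_f = (0.04050)(4.63) / 0.05636 = 3.327 rad/s.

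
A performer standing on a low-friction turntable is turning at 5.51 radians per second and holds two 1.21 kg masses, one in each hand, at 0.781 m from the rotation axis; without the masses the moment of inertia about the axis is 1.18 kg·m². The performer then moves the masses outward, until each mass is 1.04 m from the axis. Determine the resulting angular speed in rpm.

ω₂ ≈ 36.8 rpm

Angular momentum about the spin axis is conserved since the torque about it is zero.
I₁ = 1.18 + 2(1.21)(0.781)² = 2.656 kg·m²; I₂ = 1.18 + 2(1.21)(1.04)² = 3.797 kg·m².
ω₂ = I₁ω₁ / I₂ = (2.656)(5.51 rad/s) / (3.797) = 3.854 rad/s = 36.80 rpm.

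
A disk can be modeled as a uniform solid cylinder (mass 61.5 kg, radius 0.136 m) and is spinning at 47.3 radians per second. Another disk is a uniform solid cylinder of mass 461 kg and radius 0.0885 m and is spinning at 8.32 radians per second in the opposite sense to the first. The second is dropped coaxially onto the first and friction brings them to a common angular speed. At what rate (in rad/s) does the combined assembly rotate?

|ω_f| ≈ 5.00 rad/s

The coupling torques are internal; angular momentum about the shared axis is conserved.
Moments of inertia: I_A = ½(61.5)(0.136)² = 0.5688 kg·m²; I_B = ½(461)(0.0885)² = 1.805 kg·m².
Taking A's sense as positive: L = (0.5688)(47.3) − (1.805)(8.32) = 11.88 kg·m²·rad/s.
Combined I = 0.5688 + 1.805 = 2.374 kg·m².
ω_f = L / I = 11.88 / 2.374 = 5.005 rad/s.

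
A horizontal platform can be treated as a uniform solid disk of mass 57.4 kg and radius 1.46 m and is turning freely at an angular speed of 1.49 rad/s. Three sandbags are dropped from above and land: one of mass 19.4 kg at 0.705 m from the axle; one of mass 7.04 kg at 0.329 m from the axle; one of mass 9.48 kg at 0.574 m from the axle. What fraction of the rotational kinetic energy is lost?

fraction ≈ 0.181

No external torque acts about the axle; L_before = L_after.
I_p = ½(57.4)(1.46)² = 61.18 kg·m².
Added inertia Σmr² = (19.4)(0.705)² + (7.04)(0.329)² + (9.48)(0.574)² = 13.53 kg·m²; I_f = 61.18 + 13.53 = 74.70 kg·m².
ω_f = I_p ω_i / I_f = (61.18)(1.49) / 74.70 = 1.220 rad/s.
KE_i = ½(61.18)(1.490 rad/s)² = 67.91 J; KE_f = ½(74.70)(1.220)² = 55.61 J.
Fraction lost = 0.1811.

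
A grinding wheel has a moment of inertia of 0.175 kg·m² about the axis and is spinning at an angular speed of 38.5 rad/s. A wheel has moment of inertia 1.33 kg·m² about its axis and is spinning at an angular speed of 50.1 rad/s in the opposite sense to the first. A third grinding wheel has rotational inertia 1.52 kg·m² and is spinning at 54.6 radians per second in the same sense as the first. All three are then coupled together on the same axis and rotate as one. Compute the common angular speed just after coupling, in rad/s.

The coupling torques are internal; angular momentum about the shared axis is conserved.
Taking A's sense as positive: L = (0.1750)(38.5) − (1.330)(50.1) + (1.520)(54.6) = 23.10 kg·m²·rad/s.
Combined I = 0.1750 + 1.330 + 1.520 = 3.025 kg·m².
ω_f = L / I = 23.10 / 3.025 = 7.635 rad/s.

|ω_f| ≈ 7.64 rad/s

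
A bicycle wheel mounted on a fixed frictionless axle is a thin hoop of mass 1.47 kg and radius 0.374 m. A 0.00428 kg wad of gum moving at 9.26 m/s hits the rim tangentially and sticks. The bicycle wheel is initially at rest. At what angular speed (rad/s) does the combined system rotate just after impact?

About the axle the impulsive forces during the collision are internal, so angular momentum about that axis is conserved.
I_p = (1.47)(0.374)² = 0.2056 kg·m². Taking the sense of the wad of gum's angular momentum as positive, L_{wad} = m v R = (0.00428)(9.26)(0.374) = 0.01482 kg·m²/s.
L_i = 0 + 0.01482 = 0.01482 kg·m²/s.
After sticking, I_f = I_p + m R² = 0.2056 + (0.00428)(0.374)² = 0.2062 kg·m².
ω_f = L_i / I_f = 0.01482 / 0.2062 = 0.07188 rad/s.

|ω_f| ≈ 0.0719 rad/s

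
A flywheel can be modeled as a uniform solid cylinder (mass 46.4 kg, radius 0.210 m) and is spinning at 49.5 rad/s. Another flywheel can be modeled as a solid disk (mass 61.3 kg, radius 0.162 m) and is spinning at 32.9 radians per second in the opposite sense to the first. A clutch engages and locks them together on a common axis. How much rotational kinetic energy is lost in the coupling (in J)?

No external torque acts about the common axis, so total angular momentum is conserved.
Moments of inertia: I_A = ½(46.4)(0.210)² = 1.023 kg·m²; I_B = ½(61.3)(0.162)² = 0.8044 kg·m².
Taking A's sense as positive: L = (1.023)(49.5) − (0.8044)(32.9) = 24.18 kg·m²·rad/s.
Combined I = 1.023 + 0.8044 = 1.827 kg·m².
ω_f = L / I = 24.18 / 1.827 = 13.23 rad/s.
KE_i = ½ΣIω² = 1689 J; KE_f = ½(1.827)(13.23)² = 160.0 J.

ΔKE lost ≈ 1530 J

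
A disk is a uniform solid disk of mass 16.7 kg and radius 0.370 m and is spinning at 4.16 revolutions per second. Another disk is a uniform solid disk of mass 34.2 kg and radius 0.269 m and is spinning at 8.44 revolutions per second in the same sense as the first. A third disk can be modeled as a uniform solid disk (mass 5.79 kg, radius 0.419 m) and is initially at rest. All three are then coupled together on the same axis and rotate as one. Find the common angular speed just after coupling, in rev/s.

|ω_f| ≈ 5.26 rev/s

No external torque acts about the common axis, so total angular momentum is conserved.
Moments of inertia: I_A = ½(16.7)(0.370)² = 1.143 kg·m²; I_B = ½(34.2)(0.269)² = 1.237 kg·m²; I_C = ½(5.79)(0.419)² = 0.5082 kg·m².
Taking A's sense as positive: L = (1.143)(4.16) + (1.237)(8.44) = 15.20 kg·m²·rev/s.
Combined I = 1.143 + 1.237 + 0.5082 = 2.889 kg·m².
ω_f = L / I = 15.20 / 2.889 = 5.261 rev/s.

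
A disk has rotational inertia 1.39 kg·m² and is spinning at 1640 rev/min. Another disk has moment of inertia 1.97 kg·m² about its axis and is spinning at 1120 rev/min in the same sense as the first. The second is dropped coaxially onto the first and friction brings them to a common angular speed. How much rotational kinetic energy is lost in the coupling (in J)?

The coupling torques are internal; angular momentum about the shared axis is conserved.
Taking A's sense as positive: L = (1.390)(1640) + (1.970)(1120) = 4486 kg·m²·rpm.
Combined I = 1.390 + 1.970 = 3.360 kg·m².
ω_f = L / I = 4486 / 3.360 = 1335 rpm.
KE_i = ½ΣIω² = 34050 J; KE_f = ½(3.360)(139.8)² = 32840 J.

ΔKE lost ≈ 1210 J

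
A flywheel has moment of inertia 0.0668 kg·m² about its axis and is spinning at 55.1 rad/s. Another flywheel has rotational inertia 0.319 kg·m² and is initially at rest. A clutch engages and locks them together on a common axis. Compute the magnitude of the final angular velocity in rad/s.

|ω_f| ≈ 9.54 rad/s

No external torque acts about the common axis, so total angular momentum is conserved.
Taking A's sense as positive: L = (0.06680)(55.1) = 3.681 kg·m²·rad/s.
Combined I = 0.06680 + 0.3190 = 0.3858 kg·m².
ω_f = L / I = 3.681 / 0.3858 = 9.540 rad/s.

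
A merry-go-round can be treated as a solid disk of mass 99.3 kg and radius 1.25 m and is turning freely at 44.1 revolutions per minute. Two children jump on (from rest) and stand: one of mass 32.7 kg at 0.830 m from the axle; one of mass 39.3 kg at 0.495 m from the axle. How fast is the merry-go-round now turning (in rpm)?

ω_f ≈ 31.2 rpm

The added mass arrives with no angular momentum about the axle, and any external torque about the axle is negligible, so the system's angular momentum is conserved.
I_p = ½(99.3)(1.25)² = 77.58 kg·m².
Added inertia Σmr² = (32.7)(0.830)² + (39.3)(0.495)² = 32.16 kg·m²; I_f = 77.58 + 32.16 = 109.7 kg·m².
ω_f = I_p ω_i / I_f = (77.58)(44.1) / 109.7 = 31.18 rpm.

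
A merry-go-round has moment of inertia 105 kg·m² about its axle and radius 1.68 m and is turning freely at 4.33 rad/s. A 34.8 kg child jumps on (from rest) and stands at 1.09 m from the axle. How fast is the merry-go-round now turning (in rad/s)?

The added mass arrives with no angular momentum about the axle, and any external torque about the axle is negligible, so the system's angular momentum is conserved.
Added inertia Σmr² = (34.8)(1.09)² = 41.35 kg·m²; I_f = 105.0 + 41.35 = 146.3 kg·m².
ω_f = I_p ω_i / I_f = (105.0)(4.33) / 146.3 = 3.107 rad/s.

ω_f ≈ 3.11 rad/s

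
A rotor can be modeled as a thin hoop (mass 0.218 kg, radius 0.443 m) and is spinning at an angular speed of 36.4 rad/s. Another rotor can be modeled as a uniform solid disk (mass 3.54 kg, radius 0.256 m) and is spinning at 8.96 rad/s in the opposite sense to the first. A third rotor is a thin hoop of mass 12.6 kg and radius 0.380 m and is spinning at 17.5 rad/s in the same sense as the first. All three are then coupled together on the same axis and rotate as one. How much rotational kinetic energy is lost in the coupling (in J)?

ΔKE lost ≈ 47.0 J

The coupling torques are internal; angular momentum about the shared axis is conserved.
Moments of inertia: I_A = (0.218)(0.443)² = 0.04278 kg·m²; I_B = ½(3.54)(0.256)² = 0.1160 kg·m²; I_C = (12.6)(0.380)² = 1.819 kg·m².
Taking A's sense as positive: L = (0.04278)(36.4) − (0.1160)(8.96) + (1.819)(17.5) = 32.36 kg·m²·rad/s.
Combined I = 0.04278 + 0.1160 + 1.819 = 1.978 kg·m².
ω_f = L / I = 32.36 / 1.978 = 16.36 rad/s.
KE_i = ½ΣIω² = 311.6 J; KE_f = ½(1.978)(16.36)² = 264.6 J.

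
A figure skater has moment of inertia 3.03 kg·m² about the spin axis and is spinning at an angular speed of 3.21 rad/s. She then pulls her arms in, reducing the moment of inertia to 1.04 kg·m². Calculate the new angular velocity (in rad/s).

Angular momentum about the spin axis is conserved since the torque about it is zero.
ω₂ = I₁ω₁ / I₂ = (3.030)(3.21 rad/s) / (1.040) = 9.352 rad/s.

ω₂ ≈ 9.35 rad/s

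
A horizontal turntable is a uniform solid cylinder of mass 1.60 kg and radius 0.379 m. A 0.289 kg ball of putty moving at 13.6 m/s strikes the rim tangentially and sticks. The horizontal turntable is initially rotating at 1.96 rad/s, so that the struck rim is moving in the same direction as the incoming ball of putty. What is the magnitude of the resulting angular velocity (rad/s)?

|ω_f| ≈ 11.0 rad/s

The axle reaction passes through the axle and exerts no torque about it; angular momentum about the axle is conserved through the impact.
I_p = ½(1.60)(0.379)² = 0.1149 kg·m². Taking the sense of the ball of putty's angular momentum as positive, L_{ball} = m v R = (0.289)(13.6)(0.379) = 1.490 kg·m²/s.
L_i = +I_p ω_p + m v R = +(0.1149)(1.96) + 1.490 = 1.715 kg·m²/s.
After sticking, I_f = I_p + m R² = 0.1149 + (0.289)(0.379)² = 0.1564 kg·m².
ω_f = L_i / I_f = 1.715 / 0.1564 = 10.96 rad/s.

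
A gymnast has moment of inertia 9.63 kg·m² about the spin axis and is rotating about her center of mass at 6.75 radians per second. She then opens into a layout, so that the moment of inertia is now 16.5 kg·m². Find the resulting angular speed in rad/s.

ω₂ ≈ 3.94 rad/s

With no external torque about the axis, L is conserved: I₁ω₁ = I₂ω₂.
ω₂ = I₁ω₁ / I₂ = (9.630)(6.75 rad/s) / (16.50) = 3.940 rad/s.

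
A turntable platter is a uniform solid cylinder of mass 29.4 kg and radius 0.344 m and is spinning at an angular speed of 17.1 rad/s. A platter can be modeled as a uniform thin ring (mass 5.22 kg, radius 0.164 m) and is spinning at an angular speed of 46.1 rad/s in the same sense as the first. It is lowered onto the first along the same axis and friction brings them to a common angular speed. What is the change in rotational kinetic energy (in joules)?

ΔKE ≈ -54.6 J

No external torque acts about the common axis, so total angular momentum is conserved.
Moments of inertia: I_A = ½(29.4)(0.344)² = 1.740 kg·m²; I_B = (5.22)(0.164)² = 0.1404 kg·m².
Taking A's sense as positive: L = (1.740)(17.1) + (0.1404)(46.1) = 36.22 kg·m²·rad/s.
Combined I = 1.740 + 0.1404 = 1.880 kg·m².
ω_f = L / I = 36.22 / 1.880 = 19.27 rad/s.
KE_i = ½ΣIω² = 403.5 J; KE_f = ½(1.880)(19.27)² = 348.9 J.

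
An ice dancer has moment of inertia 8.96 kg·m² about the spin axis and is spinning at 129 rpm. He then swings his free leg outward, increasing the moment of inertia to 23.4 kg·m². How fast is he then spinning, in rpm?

ω₂ ≈ 49.4 rpm

No external torque acts about the spin axis, so angular momentum is conserved.
ω₂ = I₁ω₁ / I₂ = (8.960)(129 rpm) / (23.40) = 49.39 rpm.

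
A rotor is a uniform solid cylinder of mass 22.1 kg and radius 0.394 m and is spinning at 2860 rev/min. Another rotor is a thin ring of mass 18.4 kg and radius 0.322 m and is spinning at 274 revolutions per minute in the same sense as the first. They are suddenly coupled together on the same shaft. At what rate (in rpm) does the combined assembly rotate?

|ω_f| ≈ 1500 rpm

No external torque acts about the common axis, so total angular momentum is conserved.
Moments of inertia: I_A = ½(22.1)(0.394)² = 1.715 kg·m²; I_B = (18.4)(0.322)² = 1.908 kg·m².
Taking A's sense as positive: L = (1.715)(2860) + (1.908)(274) = 5429 kg·m²·rpm.
Combined I = 1.715 + 1.908 = 3.623 kg·m².
ω_f = L / I = 5429 / 3.623 = 1498 rpm.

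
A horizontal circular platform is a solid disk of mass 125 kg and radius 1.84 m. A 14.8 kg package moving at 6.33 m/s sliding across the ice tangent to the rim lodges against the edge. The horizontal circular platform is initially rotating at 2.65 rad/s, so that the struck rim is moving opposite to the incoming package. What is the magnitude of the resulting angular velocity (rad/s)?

About the central axle the impulsive forces during the collision are internal, so angular momentum about that axis is conserved.
I_p = ½(125)(1.84)² = 211.6 kg·m². Taking the sense of the package's angular momentum as positive, L_{package} = m v R = (14.8)(6.33)(1.84) = 172.4 kg·m²/s.
L_i = −I_p ω_p + m v R = −(211.6)(2.65) + 172.4 = -388.4 kg·m²/s.
After sticking, I_f = I_p + m R² = 211.6 + (14.8)(1.84)² = 261.7 kg·m².
ω_f = L_i / I_f = -388.4 / 261.7 = -1.484 rad/s.

|ω_f| ≈ 1.48 rad/s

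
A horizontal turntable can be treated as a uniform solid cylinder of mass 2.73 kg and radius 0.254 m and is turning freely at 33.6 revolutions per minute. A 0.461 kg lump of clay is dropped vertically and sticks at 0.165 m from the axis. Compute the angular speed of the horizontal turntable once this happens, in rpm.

ω_f ≈ 29.4 rpm

No external torque acts about the axis; L_before = L_after.
I_p = ½(2.73)(0.254)² = 0.08806 kg·m².
Added inertia Σmr² = (0.461)(0.165)² = 0.01255 kg·m²; I_f = 0.08806 + 0.01255 = 0.1006 kg·m².
ω_f = I_p ω_i / I_f = (0.08806)(33.6) / 0.1006 = 29.41 rpm.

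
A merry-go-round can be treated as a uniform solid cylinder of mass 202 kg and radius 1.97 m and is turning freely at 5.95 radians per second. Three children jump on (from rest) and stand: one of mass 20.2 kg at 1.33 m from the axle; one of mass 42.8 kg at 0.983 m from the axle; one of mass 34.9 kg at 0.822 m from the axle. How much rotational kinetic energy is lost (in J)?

The added mass arrives with no angular momentum about the axle, and any external torque about the axle is negligible, so the system's angular momentum is conserved.
I_p = ½(202)(1.97)² = 392.0 kg·m².
Added inertia Σmr² = (20.2)(1.33)² + (42.8)(0.983)² + (34.9)(0.822)² = 100.7 kg·m²; I_f = 392.0 + 100.7 = 492.6 kg·m².
ω_f = I_p ω_i / I_f = (392.0)(5.95) / 492.6 = 4.734 rad/s.
KE_i = ½(392.0)(5.950 rad/s)² = 6938 J; KE_f = ½(492.6)(4.734)² = 5521 J.

energy lost ≈ 1420 J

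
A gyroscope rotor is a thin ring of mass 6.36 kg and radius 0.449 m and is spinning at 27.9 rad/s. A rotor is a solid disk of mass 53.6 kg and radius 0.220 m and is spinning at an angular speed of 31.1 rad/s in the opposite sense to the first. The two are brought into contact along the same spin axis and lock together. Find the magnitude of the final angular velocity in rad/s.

No external torque acts about the common axis, so total angular momentum is conserved.
Moments of inertia: I_A = (6.36)(0.449)² = 1.282 kg·m²; I_B = ½(53.6)(0.220)² = 1.297 kg·m².
Taking A's sense as positive: L = (1.282)(27.9) − (1.297)(31.1) = -4.568 kg·m²·rad/s.
Combined I = 1.282 + 1.297 = 2.579 kg·m².
ω_f = L / I = -4.568 / 2.579 = -1.771 rad/s.

|ω_f| ≈ 1.77 rad/s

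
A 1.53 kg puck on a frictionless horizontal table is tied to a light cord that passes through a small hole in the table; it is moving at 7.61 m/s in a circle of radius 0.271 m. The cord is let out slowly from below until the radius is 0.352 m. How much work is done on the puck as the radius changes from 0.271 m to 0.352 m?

Central (radial) force ⇒ zero torque about the center ⇒ m v r is constant.
v₂ = v₁ r₁ / r₂ = (7.61)(0.271) / (0.352) = 5.859 m/s.
W = ΔKE = ½m(v₂² − v₁²) = -18.04 J.

W ≈ -18.0 J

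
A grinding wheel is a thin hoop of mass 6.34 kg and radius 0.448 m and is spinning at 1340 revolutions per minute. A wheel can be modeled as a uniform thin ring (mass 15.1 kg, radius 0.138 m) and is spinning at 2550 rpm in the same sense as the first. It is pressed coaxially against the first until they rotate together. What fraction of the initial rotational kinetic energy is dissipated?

No external torque acts about the common axis, so total angular momentum is conserved.
Moments of inertia: I_A = (6.34)(0.448)² = 1.272 kg·m²; I_B = (15.1)(0.138)² = 0.2876 kg·m².
Taking A's sense as positive: L = (1.272)(1340) + (0.2876)(2550) = 2438 kg·m²·rpm.
Combined I = 1.272 + 0.2876 = 1.560 kg·m².
ω_f = L / I = 2438 / 1.560 = 1563 rpm.
KE_i = ½ΣIω² = 22780 J; KE_f = ½(1.560)(163.7)² = 20900 J.
Fraction dissipated = (KE_i − KE_f)/KE_i = 0.08266.

fraction ≈ 0.0827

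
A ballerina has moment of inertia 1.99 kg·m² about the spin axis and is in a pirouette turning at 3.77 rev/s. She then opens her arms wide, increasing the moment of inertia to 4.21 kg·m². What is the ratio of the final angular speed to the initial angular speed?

No external torque acts about the spin axis, so angular momentum is conserved.
ω₂/ω₁ = I₁/I₂ = 1.990 / 4.210 = 0.4727.

ω₂/ω₁ ≈ 0.473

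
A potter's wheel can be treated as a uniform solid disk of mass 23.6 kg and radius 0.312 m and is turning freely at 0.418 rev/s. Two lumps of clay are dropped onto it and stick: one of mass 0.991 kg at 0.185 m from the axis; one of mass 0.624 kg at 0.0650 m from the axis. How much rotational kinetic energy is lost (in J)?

energy lost ≈ 0.122 J

The added mass arrives with no angular momentum about the axis, and any external torque about the axis is negligible, so the system's angular momentum is conserved.
I_p = ½(23.6)(0.312)² = 1.149 kg·m².
Added inertia Σmr² = (0.991)(0.185)² + (0.624)(0.0650)² = 0.03655 kg·m²; I_f = 1.149 + 0.03655 = 1.185 kg·m².
ω_f = I_p ω_i / I_f = (1.149)(0.418) / 1.185 = 0.4051 rev/s.
KE_i = ½(1.149)(2.626 rad/s)² = 3.962 J; KE_f = ½(1.185)(2.545)² = 3.839 J.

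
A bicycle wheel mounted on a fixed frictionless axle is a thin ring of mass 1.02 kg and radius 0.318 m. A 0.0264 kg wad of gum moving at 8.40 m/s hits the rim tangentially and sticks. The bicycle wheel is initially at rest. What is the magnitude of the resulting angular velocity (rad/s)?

The axle reaction passes through the axle and exerts no torque about it; angular momentum about the axle is conserved through the impact.
I_p = (1.02)(0.318)² = 0.1031 kg·m². Taking the sense of the wad of gum's angular momentum as positive, L_{wad} = m v R = (0.0264)(8.40)(0.318) = 0.07052 kg·m²/s.
L_i = 0 + 0.07052 = 0.07052 kg·m²/s.
After sticking, I_f = I_p + m R² = 0.1031 + (0.0264)(0.318)² = 0.1058 kg·m².
ω_f = L_i / I_f = 0.07052 / 0.1058 = 0.6664 rad/s.

|ω_f| ≈ 0.666 rad/s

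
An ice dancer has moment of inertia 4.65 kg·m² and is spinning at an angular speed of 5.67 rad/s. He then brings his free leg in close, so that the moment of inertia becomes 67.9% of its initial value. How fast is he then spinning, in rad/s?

With no external torque about the axis, L is conserved: I₁ω₁ = I₂ω₂.
I₂ = 0.679 × 4.65 = 3.157 kg·m².
ω₂ = I₁ω₁ / I₂ = (4.650)(5.67 rad/s) / (3.157) = 8.351 rad/s.

ω₂ ≈ 8.35 rad/s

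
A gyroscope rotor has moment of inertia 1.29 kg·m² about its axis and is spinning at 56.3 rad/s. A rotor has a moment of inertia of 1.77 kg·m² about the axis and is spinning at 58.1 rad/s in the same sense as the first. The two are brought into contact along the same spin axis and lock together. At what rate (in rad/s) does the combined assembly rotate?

|ω_f| ≈ 57.3 rad/s

The coupling torques are internal; angular momentum about the shared axis is conserved.
Taking A's sense as positive: L = (1.290)(56.3) + (1.770)(58.1) = 175.5 kg·m²·rad/s.
Combined I = 1.290 + 1.770 = 3.060 kg·m².
ω_f = L / I = 175.5 / 3.060 = 57.34 rad/s.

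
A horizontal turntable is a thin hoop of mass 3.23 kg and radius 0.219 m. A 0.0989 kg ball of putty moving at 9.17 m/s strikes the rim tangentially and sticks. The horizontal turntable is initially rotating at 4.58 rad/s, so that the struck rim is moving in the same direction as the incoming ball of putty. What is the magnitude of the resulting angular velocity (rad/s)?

|ω_f| ≈ 5.69 rad/s

About the axle the impulsive forces during the collision are internal, so angular momentum about that axis is conserved.
I_p = (3.23)(0.219)² = 0.1549 kg·m². Taking the sense of the ball of putty's angular momentum as positive, L_{ball} = m v R = (0.0989)(9.17)(0.219) = 0.1986 kg·m²/s.
L_i = +I_p ω_p + m v R = +(0.1549)(4.58) + 0.1986 = 0.9081 kg·m²/s.
After sticking, I_f = I_p + m R² = 0.1549 + (0.0989)(0.219)² = 0.1597 kg·m².
ω_f = L_i / I_f = 0.9081 / 0.1597 = 5.688 rad/s.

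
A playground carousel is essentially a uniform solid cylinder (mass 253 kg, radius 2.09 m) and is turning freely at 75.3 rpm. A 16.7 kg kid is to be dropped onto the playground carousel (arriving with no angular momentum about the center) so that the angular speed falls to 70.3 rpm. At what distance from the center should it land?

The added mass arrives with no angular momentum about the center, and any external torque about the center is negligible, so the system's angular momentum is conserved.
I_p = ½(253)(2.09)² = 552.6 kg·m².
I_p ω_i = (I_p + m r²) ω_f ⇒ m r² = I_p(ω_i/ω_f − 1) = 552.6(75.3/70.3 − 1) = 39.30 kg·m².
r = √(39.30/16.7) = 1.534 m.

r ≈ 1.53 m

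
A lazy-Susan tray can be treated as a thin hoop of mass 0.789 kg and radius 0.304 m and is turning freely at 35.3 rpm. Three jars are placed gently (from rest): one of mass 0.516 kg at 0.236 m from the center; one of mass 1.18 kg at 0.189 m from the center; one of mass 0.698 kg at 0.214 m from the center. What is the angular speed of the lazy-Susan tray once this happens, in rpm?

ω_f ≈ 14.6 rpm

The added mass arrives with no angular momentum about the center, and any external torque about the center is negligible, so the system's angular momentum is conserved.
I_p = (0.789)(0.304)² = 0.07292 kg·m².
Added inertia Σmr² = (0.516)(0.236)² + (1.18)(0.189)² + (0.698)(0.214)² = 0.1029 kg·m²; I_f = 0.07292 + 0.1029 = 0.1758 kg·m².
ω_f = I_p ω_i / I_f = (0.07292)(35.3) / 0.1758 = 14.64 rpm.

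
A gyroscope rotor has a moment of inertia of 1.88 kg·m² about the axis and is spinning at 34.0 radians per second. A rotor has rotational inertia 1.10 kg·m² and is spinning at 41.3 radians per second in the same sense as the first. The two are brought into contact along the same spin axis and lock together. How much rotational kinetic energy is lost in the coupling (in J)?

The coupling torques are internal; angular momentum about the shared axis is conserved.
Taking A's sense as positive: L = (1.880)(34.0) + (1.100)(41.3) = 109.3 kg·m²·rad/s.
Combined I = 1.880 + 1.100 = 2.980 kg·m².
ω_f = L / I = 109.3 / 2.980 = 36.69 rad/s.
KE_i = ½ΣIω² = 2025 J; KE_f = ½(2.980)(36.69)² = 2006 J.

ΔKE lost ≈ 18.5 J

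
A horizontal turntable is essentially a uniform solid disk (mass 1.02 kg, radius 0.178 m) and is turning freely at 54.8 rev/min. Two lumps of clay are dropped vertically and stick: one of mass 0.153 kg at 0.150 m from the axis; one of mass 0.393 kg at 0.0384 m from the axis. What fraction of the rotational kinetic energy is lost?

fraction ≈ 0.199

The added mass arrives with no angular momentum about the axis, and any external torque about the axis is negligible, so the system's angular momentum is conserved.
I_p = ½(1.02)(0.178)² = 0.01616 kg·m².
Added inertia Σmr² = (0.153)(0.150)² + (0.393)(0.0384)² = 0.004022 kg·m²; I_f = 0.01616 + 0.004022 = 0.02018 kg·m².
ω_f = I_p ω_i / I_f = (0.01616)(54.8) / 0.02018 = 43.88 rpm.
KE_i = ½(0.01616)(5.739 rad/s)² = 0.2661 J; KE_f = ½(0.02018)(4.595)² = 0.2130 J.
Fraction lost = 0.1993.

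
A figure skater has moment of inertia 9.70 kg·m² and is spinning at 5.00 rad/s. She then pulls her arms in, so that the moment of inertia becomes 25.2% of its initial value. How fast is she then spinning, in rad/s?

Angular momentum about the spin axis is conserved since the torque about it is zero.
I₂ = 0.252 × 9.70 = 2.444 kg·m².
ω₂ = I₁ω₁ / I₂ = (9.700)(5.00 rad/s) / (2.444) = 19.84 rad/s.

ω₂ ≈ 19.8 rad/s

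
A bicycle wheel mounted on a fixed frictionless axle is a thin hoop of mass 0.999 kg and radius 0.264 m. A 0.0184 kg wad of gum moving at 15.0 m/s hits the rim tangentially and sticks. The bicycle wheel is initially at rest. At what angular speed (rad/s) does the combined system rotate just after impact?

The axle reaction passes through the axle and exerts no torque about it; angular momentum about the axle is conserved through the impact.
I_p = (0.999)(0.264)² = 0.06963 kg·m². Taking the sense of the wad of gum's angular momentum as positive, L_{wad} = m v R = (0.0184)(15.0)(0.264) = 0.07286 kg·m²/s.
L_i = 0 + 0.07286 = 0.07286 kg·m²/s.
After sticking, I_f = I_p + m R² = 0.06963 + (0.0184)(0.264)² = 0.07091 kg·m².
ω_f = L_i / I_f = 0.07286 / 0.07091 = 1.028 rad/s.

|ω_f| ≈ 1.03 rad/s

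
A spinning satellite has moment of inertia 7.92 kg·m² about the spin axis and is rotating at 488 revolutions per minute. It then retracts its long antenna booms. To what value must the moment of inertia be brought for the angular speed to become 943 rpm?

With no external torque about the axis, L is conserved: I₁ω₁ = I₂ω₂.
I₂ = I₁ω₁ / ω₂ = (7.92)(488) / (943) = 4.099 kg·m².

I₂ ≈ 4.10 kg·m²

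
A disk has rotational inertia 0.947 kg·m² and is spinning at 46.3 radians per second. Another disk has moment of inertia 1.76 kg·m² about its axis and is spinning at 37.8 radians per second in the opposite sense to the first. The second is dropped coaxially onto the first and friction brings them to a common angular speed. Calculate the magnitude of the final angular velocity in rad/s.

No external torque acts about the common axis, so total angular momentum is conserved.
Taking A's sense as positive: L = (0.9470)(46.3) − (1.760)(37.8) = -22.68 kg·m²·rad/s.
Combined I = 0.9470 + 1.760 = 2.707 kg·m².
ω_f = L / I = -22.68 / 2.707 = -8.379 rad/s.

|ω_f| ≈ 8.38 rad/s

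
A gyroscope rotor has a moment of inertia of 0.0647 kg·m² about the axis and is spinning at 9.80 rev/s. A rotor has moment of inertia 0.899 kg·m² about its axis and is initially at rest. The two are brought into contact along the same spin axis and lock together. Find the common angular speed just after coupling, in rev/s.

|ω_f| ≈ 0.658 rev/s

No external torque acts about the common axis, so total angular momentum is conserved.
Taking A's sense as positive: L = (0.06470)(9.80) = 0.6341 kg·m²·rev/s.
Combined I = 0.06470 + 0.8990 = 0.9637 kg·m².
ω_f = L / I = 0.6341 / 0.9637 = 0.6579 rev/s.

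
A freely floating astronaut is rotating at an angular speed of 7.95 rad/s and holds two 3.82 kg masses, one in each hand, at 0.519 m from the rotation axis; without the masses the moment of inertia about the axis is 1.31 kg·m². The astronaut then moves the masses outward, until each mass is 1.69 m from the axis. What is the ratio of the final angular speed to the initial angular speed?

ω₂/ω₁ ≈ 0.146

With no external torque about the axis, L is conserved: I₁ω₁ = I₂ω₂.
I₁ = 1.31 + 2(3.82)(0.519)² = 3.368 kg·m²; I₂ = 1.31 + 2(3.82)(1.69)² = 23.13 kg·m².
ω₂/ω₁ = I₁/I₂ = 3.368 / 23.13 = 0.1456.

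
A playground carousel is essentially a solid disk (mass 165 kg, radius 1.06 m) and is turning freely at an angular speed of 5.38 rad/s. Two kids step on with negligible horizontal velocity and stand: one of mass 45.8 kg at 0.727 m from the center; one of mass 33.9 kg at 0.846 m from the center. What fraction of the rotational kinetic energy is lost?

fraction ≈ 0.343

No external torque acts about the center; L_before = L_after.
I_p = ½(165)(1.06)² = 92.70 kg·m².
Added inertia Σmr² = (45.8)(0.727)² + (33.9)(0.846)² = 48.47 kg·m²; I_f = 92.70 + 48.47 = 141.2 kg·m².
ω_f = I_p ω_i / I_f = (92.70)(5.38) / 141.2 = 3.533 rad/s.
KE_i = ½(92.70)(5.380 rad/s)² = 1342 J; KE_f = ½(141.2)(3.533)² = 880.9 J.
Fraction lost = 0.3433.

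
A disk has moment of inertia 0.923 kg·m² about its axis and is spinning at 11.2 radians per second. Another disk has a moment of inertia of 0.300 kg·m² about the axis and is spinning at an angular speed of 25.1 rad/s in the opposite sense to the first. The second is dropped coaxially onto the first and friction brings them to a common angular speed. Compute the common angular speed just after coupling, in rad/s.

|ω_f| ≈ 2.30 rad/s

No external torque acts about the common axis, so total angular momentum is conserved.
Taking A's sense as positive: L = (0.9230)(11.2) − (0.3000)(25.1) = 2.808 kg·m²·rad/s.
Combined I = 0.9230 + 0.3000 = 1.223 kg·m².
ω_f = L / I = 2.808 / 1.223 = 2.296 rad/s.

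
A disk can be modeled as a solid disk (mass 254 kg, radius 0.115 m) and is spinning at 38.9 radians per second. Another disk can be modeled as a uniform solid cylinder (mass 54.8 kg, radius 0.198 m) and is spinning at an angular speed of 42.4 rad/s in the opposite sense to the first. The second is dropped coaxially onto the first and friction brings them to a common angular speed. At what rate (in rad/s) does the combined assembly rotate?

|ω_f| ≈ 7.19 rad/s

No external torque acts about the common axis, so total angular momentum is conserved.
Moments of inertia: I_A = ½(254)(0.115)² = 1.680 kg·m²; I_B = ½(54.8)(0.198)² = 1.074 kg·m².
Taking A's sense as positive: L = (1.680)(38.9) − (1.074)(42.4) = 19.79 kg·m²·rad/s.
Combined I = 1.680 + 1.074 = 2.754 kg·m².
ω_f = L / I = 19.79 / 2.754 = 7.186 rad/s.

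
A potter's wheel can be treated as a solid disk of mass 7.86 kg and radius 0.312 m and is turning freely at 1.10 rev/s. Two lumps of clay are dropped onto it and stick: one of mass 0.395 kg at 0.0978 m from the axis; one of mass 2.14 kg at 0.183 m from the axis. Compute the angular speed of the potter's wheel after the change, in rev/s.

The added mass arrives with no angular momentum about the axis, and any external torque about the axis is negligible, so the system's angular momentum is conserved.
I_p = ½(7.86)(0.312)² = 0.3826 kg·m².
Added inertia Σmr² = (0.395)(0.0978)² + (2.14)(0.183)² = 0.07544 kg·m²; I_f = 0.3826 + 0.07544 = 0.4580 kg·m².
ω_f = I_p ω_i / I_f = (0.3826)(1.10) / 0.4580 = 0.9188 rev/s.

ω_f ≈ 0.919 rev/s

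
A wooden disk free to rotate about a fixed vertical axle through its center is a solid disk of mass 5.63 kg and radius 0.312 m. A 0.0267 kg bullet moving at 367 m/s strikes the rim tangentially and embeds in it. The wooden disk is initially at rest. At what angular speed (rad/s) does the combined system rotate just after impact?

|ω_f| ≈ 11.1 rad/s

The axle reaction passes through the axle and exerts no torque about it; angular momentum about the axle is conserved through the impact.
I_p = ½(5.63)(0.312)² = 0.2740 kg·m². Taking the sense of the bullet's angular momentum as positive, L_{bullet} = m v R = (0.0267)(367)(0.312) = 3.057 kg·m²/s.
L_i = 0 + 3.057 = 3.057 kg·m²/s.
After sticking, I_f = I_p + m R² = 0.2740 + (0.0267)(0.312)² = 0.2766 kg·m².
ω_f = L_i / I_f = 3.057 / 0.2766 = 11.05 rad/s.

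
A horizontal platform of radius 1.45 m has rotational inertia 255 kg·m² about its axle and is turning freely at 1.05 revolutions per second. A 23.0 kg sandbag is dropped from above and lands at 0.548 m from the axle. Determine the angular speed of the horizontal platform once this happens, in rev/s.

ω_f ≈ 1.02 rev/s

The added mass arrives with no angular momentum about the axle, and any external torque about the axle is negligible, so the system's angular momentum is conserved.
Added inertia Σmr² = (23.0)(0.548)² = 6.907 kg·m²; I_f = 255.0 + 6.907 = 261.9 kg·m².
ω_f = I_p ω_i / I_f = (255.0)(1.05) / 261.9 = 1.022 rev/s.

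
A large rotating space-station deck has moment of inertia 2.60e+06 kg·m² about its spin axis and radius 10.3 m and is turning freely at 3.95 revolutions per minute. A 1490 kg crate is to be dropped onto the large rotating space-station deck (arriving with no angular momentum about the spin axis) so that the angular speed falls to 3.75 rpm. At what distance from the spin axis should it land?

The added mass arrives with no angular momentum about the spin axis, and any external torque about the spin axis is negligible, so the system's angular momentum is conserved.
I_p ω_i = (I_p + m r²) ω_f ⇒ m r² = I_p(ω_i/ω_f − 1) = 2.600e+06(3.95/3.75 − 1) = 1.387e+05 kg·m².
r = √(1.387e+05/1490) = 9.647 m.

r ≈ 9.65 m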